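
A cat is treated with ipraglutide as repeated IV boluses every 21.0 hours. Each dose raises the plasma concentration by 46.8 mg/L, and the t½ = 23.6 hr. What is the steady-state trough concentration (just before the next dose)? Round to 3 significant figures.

54.9 mg/L

k = ln 2 / 23.6 = 0.02937 hr⁻¹
Fraction remaining after one interval: e^(−kτ) = e^(−0.02937 × 21.0) = 0.5397
R = 1 / (1 − 0.5397) = 2.172
Css,max = 46.8 × 2.172 = 101.7 mg/L
Css,min = Css,max × e^(−kτ) = 101.7 × 0.5397 ≈ 54.9 mg/L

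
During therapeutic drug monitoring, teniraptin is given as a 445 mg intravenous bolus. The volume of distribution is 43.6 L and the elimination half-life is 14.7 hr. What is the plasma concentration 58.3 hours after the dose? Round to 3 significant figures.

0.653 mg/L

C₀ = dose / V = 445 / 43.6 = 10.21 mg/L
k = ln 2 / 14.7 = 0.04715 hr⁻¹
C(t) = C₀ e^(−kt) = 10.21 × e^(−0.04715 × 58.3) = 10.21 × e^(−2.749) = 10.21 × 0.06399 ≈ 0.653 mg/L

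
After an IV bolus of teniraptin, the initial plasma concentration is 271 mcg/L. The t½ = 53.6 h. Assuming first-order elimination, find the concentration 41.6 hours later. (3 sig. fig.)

k = ln 2 / 53.6 = 0.01293 h⁻¹
C(t) = C₀ e^(−kt) = 271 × e^(−0.01293 × 41.6) = 271 × e^(−0.5380) = 271 × 0.5839 ≈ 158 mcg/L

158 mcg/L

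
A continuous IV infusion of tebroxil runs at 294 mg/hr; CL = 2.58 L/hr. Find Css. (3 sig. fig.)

114 µg/mL

Css = infusion rate / CL = 294 / 2.58 ≈ 114 µg/mL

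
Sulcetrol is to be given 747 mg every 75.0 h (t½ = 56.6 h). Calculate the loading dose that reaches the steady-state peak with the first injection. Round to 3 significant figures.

k = ln 2 / 56.6 = 0.01225 h⁻¹
Accumulation ratio R = 1 / (1 − e^(−kτ)) = 1 / (1 − e^(−0.01225×75.0)) = 1 / (1 − 0.3991) = 1.664
Loading dose = maintenance dose × R = 747 × 1.664 ≈ 1240 mg

1240 mg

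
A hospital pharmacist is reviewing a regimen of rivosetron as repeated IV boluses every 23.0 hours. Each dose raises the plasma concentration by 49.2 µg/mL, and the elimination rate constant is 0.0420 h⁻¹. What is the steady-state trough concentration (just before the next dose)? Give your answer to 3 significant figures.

30.2 µg/mL

Fraction remaining after one interval: e^(−kτ) = e^(−0.04200 × 23.0) = 0.3806
R = 1 / (1 − 0.3806) = 1.614
Css,max = 49.2 × 1.614 = 79.43 µg/mL
Css,min = Css,max × e^(−kτ) = 79.43 × 0.3806 ≈ 30.2 µg/mL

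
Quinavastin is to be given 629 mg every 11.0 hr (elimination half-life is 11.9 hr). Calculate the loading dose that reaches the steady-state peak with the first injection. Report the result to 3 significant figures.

k = ln 2 / 11.9 = 0.05825 hr⁻¹
Accumulation ratio R = 1 / (1 − e^(−kτ)) = 1 / (1 − e^(−0.05825×11.0)) = 1 / (1 − 0.5269) = 2.114
Loading dose = maintenance dose × R = 629 × 2.114 ≈ 1330 mg

1330 mg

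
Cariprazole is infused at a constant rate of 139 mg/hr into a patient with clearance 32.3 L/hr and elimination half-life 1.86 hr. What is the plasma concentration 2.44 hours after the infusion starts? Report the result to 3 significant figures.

2.57 µg/mL

Css = rate / CL = 139 / 32.3 = 4.303 µg/mL
k = ln 2 / 1.86 = 0.3727 hr⁻¹
C(t) = Css (1 − e^(−kt)) = 4.303 × (1 − e^(−0.9093)) = 4.303 × 0.5972 ≈ 2.57 µg/mL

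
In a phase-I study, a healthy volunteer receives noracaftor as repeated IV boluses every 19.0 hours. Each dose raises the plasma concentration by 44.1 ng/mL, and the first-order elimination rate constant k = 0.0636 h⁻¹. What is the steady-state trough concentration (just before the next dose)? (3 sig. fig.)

18.8 ng/mL

Fraction remaining after one interval: e^(−kτ) = e^(−0.06360 × 19.0) = 0.2987
R = 1 / (1 − 0.2987) = 1.426
Css,max = 44.1 × 1.426 = 62.88 ng/mL
Css,min = Css,max × e^(−kτ) = 62.88 × 0.2987 ≈ 18.8 ng/mL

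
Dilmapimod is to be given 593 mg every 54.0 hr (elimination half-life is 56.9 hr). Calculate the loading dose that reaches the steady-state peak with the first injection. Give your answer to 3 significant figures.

1230 mg

k = ln 2 / 56.9 = 0.01218 hr⁻¹
Accumulation ratio R = 1 / (1 − e^(−kτ)) = 1 / (1 − e^(−0.01218×54.0)) = 1 / (1 − 0.5180) = 2.075
Loading dose = maintenance dose × R = 593 × 2.075 ≈ 1230 mg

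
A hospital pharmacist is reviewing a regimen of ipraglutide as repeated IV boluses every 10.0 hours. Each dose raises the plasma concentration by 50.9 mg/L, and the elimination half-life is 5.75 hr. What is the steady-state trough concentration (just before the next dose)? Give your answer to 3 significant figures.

21.8 mg/L

k = ln 2 / 5.75 = 0.1205 hr⁻¹
Fraction remaining after one interval: e^(−kτ) = e^(−0.1205 × 10.0) = 0.2996
R = 1 / (1 − 0.2996) = 1.428
Css,max = 50.9 × 1.428 = 72.67 mg/L
Css,min = Css,max × e^(−kτ) = 72.67 × 0.2996 ≈ 21.8 mg/L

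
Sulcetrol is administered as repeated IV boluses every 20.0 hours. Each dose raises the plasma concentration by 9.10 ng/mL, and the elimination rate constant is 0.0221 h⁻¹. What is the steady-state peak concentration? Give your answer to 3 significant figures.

25.5 ng/mL

Fraction remaining after one interval: e^(−kτ) = e^(−0.02210 × 20.0) = 0.6427
R = 1 / (1 − 0.6427) = 2.799
Css,max = 9.10 × 2.799 ≈ 25.5 ng/mL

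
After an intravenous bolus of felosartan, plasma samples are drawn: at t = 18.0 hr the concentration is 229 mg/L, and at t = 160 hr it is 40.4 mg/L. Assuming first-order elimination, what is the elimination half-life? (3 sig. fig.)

56.7 hours

k = ln(C₁/C₂) / (t₂ − t₁) = ln(229/40.4) / (160 − 18.0)
  = 1.735 / 142.0 = 0.01222 hr⁻¹
t½ = ln 2 / k = ln 2 / 0.01222 ≈ 56.7 hours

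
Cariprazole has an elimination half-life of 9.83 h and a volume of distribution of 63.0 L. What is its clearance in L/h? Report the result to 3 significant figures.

k = ln 2 / t½ = ln 2 / 9.83 = 0.07051 h⁻¹
CL = k · V = 0.07051 × 63.0 ≈ 4.44 L/h

4.44 L/h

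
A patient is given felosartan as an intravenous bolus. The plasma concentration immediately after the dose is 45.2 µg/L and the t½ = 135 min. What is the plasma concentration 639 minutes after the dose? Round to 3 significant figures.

k = ln 2 / 135 = 0.005134 min⁻¹
639 min is 4.733 half-lives, so C = 45.2 × (1/2)^4.733 = 45.2 × 0.03759 ≈ 1.70 µg/L

1.70 µg/L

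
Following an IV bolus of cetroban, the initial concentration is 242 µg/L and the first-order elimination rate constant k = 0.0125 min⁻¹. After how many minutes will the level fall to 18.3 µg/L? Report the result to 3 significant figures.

207 minutes

C(t) = C₀ e^(−kt)  ⇒  t = ln(C₀/C) / k
t = ln(242/18.3) / 0.01250 = 2.582 / 0.01250 ≈ 207 minutes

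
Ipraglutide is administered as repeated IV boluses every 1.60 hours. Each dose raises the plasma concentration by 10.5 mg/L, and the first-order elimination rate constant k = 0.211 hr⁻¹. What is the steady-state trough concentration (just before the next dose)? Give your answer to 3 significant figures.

26.1 mg/L

Fraction remaining after one interval: e^(−kτ) = e^(−0.2110 × 1.60) = 0.7135
R = 1 / (1 − 0.7135) = 3.490
Css,max = 10.5 × 3.490 = 36.65 mg/L
Css,min = Css,max × e^(−kτ) = 36.65 × 0.7135 ≈ 26.1 mg/L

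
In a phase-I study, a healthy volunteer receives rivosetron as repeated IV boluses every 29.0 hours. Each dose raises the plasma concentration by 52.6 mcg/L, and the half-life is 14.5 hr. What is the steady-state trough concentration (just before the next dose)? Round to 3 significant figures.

k = ln 2 / 14.5 = 0.04780 hr⁻¹
Fraction remaining after one interval: e^(−kτ) = e^(−0.04780 × 29.0) = 0.2500
R = 1 / (1 − 0.2500) = 1.333
Css,max = 52.6 × 1.333 = 70.13 mcg/L
Css,min = Css,max × e^(−kτ) = 70.13 × 0.2500 ≈ 17.5 mcg/L

17.5 mcg/L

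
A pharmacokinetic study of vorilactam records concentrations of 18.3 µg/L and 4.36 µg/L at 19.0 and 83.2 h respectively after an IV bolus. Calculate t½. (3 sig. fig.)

k = ln(C₁/C₂) / (t₂ − t₁) = ln(18.3/4.36) / (83.2 − 19.0)
  = 1.434 / 64.20 = 0.02234 h⁻¹
t½ = ln 2 / k = ln 2 / 0.02234 ≈ 31.0 hours

31.0 hours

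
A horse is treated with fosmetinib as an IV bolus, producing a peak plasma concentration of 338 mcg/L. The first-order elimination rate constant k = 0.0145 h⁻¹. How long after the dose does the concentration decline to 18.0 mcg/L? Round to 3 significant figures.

202 hours

C(t) = C₀ e^(−kt)  ⇒  t = ln(C₀/C) / k
t = ln(338/18.0) / 0.01450 = 2.933 / 0.01450 ≈ 202 hours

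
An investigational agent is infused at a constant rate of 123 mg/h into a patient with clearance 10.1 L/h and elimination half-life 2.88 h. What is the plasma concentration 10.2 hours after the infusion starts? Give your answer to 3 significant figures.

11.1 mg/L

Css = rate / CL = 123 / 10.1 = 12.18 mg/L
k = ln 2 / 2.88 = 0.2407 h⁻¹
C(t) = Css (1 − e^(−kt)) = 12.18 × (1 − e^(−2.455)) = 12.18 × 0.9141 ≈ 11.1 mg/L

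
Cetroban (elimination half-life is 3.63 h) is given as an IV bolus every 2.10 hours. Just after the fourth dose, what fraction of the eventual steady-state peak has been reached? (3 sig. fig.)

0.799

k = ln 2 / 3.63 = 0.1909 h⁻¹
f_n = 1 − e^(−nkτ) = 1 − e^(−4 × 0.1909 × 2.10) = 1 − e^(−1.604) = 1 − 0.2011 ≈ 0.799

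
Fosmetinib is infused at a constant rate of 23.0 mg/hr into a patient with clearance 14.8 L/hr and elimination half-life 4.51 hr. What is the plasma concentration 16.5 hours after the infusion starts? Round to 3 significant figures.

1.43 mg/L

Css = rate / CL = 23.0 / 14.8 = 1.554 mg/L
k = ln 2 / 4.51 = 0.1537 hr⁻¹
C(t) = Css (1 − e^(−kt)) = 1.554 × (1 − e^(−2.536)) = 1.554 × 0.9208 ≈ 1.43 mg/L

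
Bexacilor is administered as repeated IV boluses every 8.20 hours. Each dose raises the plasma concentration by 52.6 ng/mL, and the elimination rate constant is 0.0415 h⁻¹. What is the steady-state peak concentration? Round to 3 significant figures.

182 ng/mL

Fraction remaining after one interval: e^(−kτ) = e^(−0.04150 × 8.20) = 0.7116
R = 1 / (1 − 0.7116) = 3.467
Css,max = 52.6 × 3.467 ≈ 182 ng/mL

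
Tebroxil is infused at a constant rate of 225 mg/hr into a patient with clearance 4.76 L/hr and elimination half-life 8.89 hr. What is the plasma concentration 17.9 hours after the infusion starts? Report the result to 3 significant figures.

Css = rate / CL = 225 / 4.76 = 47.27 mg/L
k = ln 2 / 8.89 = 0.07797 hr⁻¹
C(t) = Css (1 − e^(−kt)) = 47.27 × (1 − e^(−1.396)) = 47.27 × 0.7523 ≈ 35.6 mg/L

35.6 mg/L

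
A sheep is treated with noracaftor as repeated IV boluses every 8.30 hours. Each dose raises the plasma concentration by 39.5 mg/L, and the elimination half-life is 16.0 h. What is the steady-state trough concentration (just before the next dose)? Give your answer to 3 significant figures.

91.3 mg/L

k = ln 2 / 16.0 = 0.04332 h⁻¹
Fraction remaining after one interval: e^(−kτ) = e^(−0.04332 × 8.30) = 0.6980
R = 1 / (1 − 0.6980) = 3.311
Css,max = 39.5 × 3.311 = 130.8 mg/L
Css,min = Css,max × e^(−kτ) = 130.8 × 0.6980 ≈ 91.3 mg/L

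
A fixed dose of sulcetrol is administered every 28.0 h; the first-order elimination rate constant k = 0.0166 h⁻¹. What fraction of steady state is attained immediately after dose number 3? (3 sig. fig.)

f_n = 1 − e^(−nkτ) = 1 − e^(−3 × 0.01660 × 28.0) = 1 − e^(−1.394) = 1 − 0.2480 ≈ 0.752

0.752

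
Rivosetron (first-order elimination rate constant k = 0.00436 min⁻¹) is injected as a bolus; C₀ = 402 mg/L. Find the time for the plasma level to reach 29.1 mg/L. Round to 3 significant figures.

C(t) = C₀ e^(−kt)  ⇒  t = ln(C₀/C) / k
t = ln(402/29.1) / 0.004360 = 2.626 / 0.004360 ≈ 602 minutes

602 minutes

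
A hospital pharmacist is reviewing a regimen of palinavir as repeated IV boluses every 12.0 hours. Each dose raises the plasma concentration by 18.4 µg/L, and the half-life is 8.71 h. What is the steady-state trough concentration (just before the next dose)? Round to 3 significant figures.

k = ln 2 / 8.71 = 0.07958 h⁻¹
Fraction remaining after one interval: e^(−kτ) = e^(−0.07958 × 12.0) = 0.3848
R = 1 / (1 − 0.3848) = 1.626
Css,max = 18.4 × 1.626 = 29.91 µg/L
Css,min = Css,max × e^(−kτ) = 29.91 × 0.3848 ≈ 11.5 µg/L

11.5 µg/L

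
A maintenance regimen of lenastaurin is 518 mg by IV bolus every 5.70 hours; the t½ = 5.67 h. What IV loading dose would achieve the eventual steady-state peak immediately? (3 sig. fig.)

1030 mg

k = ln 2 / 5.67 = 0.1222 h⁻¹
Accumulation ratio R = 1 / (1 − e^(−kτ)) = 1 / (1 − e^(−0.1222×5.70)) = 1 / (1 − 0.4982) = 1.993
Loading dose = maintenance dose × R = 518 × 1.993 ≈ 1030 mg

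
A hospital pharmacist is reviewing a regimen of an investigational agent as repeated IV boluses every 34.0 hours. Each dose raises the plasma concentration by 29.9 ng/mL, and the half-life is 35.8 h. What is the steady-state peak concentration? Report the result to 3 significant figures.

62.0 ng/mL

k = ln 2 / 35.8 = 0.01936 h⁻¹
Fraction remaining after one interval: e^(−kτ) = e^(−0.01936 × 34.0) = 0.5177
R = 1 / (1 − 0.5177) = 2.074
Css,max = 29.9 × 2.074 ≈ 62.0 ng/mL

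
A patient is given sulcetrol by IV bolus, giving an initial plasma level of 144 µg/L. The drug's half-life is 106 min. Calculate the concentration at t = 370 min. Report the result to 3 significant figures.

12.8 µg/L

k = ln 2 / 106 = 0.006539 min⁻¹
C(t) = C₀ e^(−kt) = 144 × e^(−0.006539 × 370) = 144 × e^(−2.419) = 144 × 0.08897 ≈ 12.8 µg/L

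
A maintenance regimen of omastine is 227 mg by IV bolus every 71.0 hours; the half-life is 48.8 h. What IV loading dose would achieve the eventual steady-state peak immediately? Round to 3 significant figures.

k = ln 2 / 48.8 = 0.01420 h⁻¹
Accumulation ratio R = 1 / (1 − e^(−kτ)) = 1 / (1 − e^(−0.01420×71.0)) = 1 / (1 − 0.3648) = 1.574
Loading dose = maintenance dose × R = 227 × 1.574 ≈ 357 mg

357 mg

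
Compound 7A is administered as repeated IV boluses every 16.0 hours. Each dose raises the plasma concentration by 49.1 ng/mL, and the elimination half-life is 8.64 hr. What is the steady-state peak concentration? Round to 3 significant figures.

k = ln 2 / 8.64 = 0.08023 hr⁻¹
Fraction remaining after one interval: e^(−kτ) = e^(−0.08023 × 16.0) = 0.2770
R = 1 / (1 − 0.2770) = 1.383
Css,max = 49.1 × 1.383 ≈ 67.9 ng/mL

67.9 ng/mL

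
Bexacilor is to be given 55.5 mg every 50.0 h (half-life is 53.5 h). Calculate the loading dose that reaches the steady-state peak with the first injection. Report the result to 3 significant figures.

116 mg

k = ln 2 / 53.5 = 0.01296 h⁻¹
Accumulation ratio R = 1 / (1 − e^(−kτ)) = 1 / (1 − e^(−0.01296×50.0)) = 1 / (1 − 0.5232) = 2.097
Loading dose = maintenance dose × R = 55.5 × 2.097 ≈ 116 mg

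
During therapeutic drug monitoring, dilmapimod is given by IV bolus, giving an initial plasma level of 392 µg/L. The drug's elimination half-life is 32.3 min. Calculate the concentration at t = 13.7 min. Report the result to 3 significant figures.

k = ln 2 / 32.3 = 0.02146 min⁻¹
13.7 min is 0.4241 half-lives, so C = 392 × (1/2)^0.4241 = 392 × 0.7453 ≈ 292 µg/L

292 µg/L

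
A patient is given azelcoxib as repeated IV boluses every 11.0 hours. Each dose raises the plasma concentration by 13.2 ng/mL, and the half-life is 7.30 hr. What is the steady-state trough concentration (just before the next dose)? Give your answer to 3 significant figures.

k = ln 2 / 7.30 = 0.09495 hr⁻¹
Fraction remaining after one interval: e^(−kτ) = e^(−0.09495 × 11.0) = 0.3519
R = 1 / (1 − 0.3519) = 1.543
Css,max = 13.2 × 1.543 = 20.37 ng/mL
Css,min = Css,max × e^(−kτ) = 20.37 × 0.3519 ≈ 7.17 ng/mL

7.17 ng/mL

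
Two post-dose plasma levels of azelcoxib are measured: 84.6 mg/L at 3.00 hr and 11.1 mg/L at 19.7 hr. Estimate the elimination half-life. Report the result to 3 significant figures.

k = ln(C₁/C₂) / (t₂ − t₁) = ln(84.6/11.1) / (19.7 − 3.00)
  = 2.031 / 16.70 = 0.1216 hr⁻¹
t½ = ln 2 / k = ln 2 / 0.1216 ≈ 5.70 hours

5.70 hours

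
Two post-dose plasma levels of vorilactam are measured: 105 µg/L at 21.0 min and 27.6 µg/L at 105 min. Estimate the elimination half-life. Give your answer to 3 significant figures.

43.6 minutes

k = ln(C₁/C₂) / (t₂ − t₁) = ln(105/27.6) / (105 − 21.0)
  = 1.336 / 84.00 = 0.01591 min⁻¹
t½ = ln 2 / k = ln 2 / 0.01591 ≈ 43.6 minutes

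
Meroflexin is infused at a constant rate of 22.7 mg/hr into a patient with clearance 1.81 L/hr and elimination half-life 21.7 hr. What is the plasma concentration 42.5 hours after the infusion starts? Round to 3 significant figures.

Css = rate / CL = 22.7 / 1.81 = 12.54 mg/L
k = ln 2 / 21.7 = 0.03194 hr⁻¹
C(t) = Css (1 − e^(−kt)) = 12.54 × (1 − e^(−1.358)) = 12.54 × 0.7427 ≈ 9.31 mg/L

9.31 mg/L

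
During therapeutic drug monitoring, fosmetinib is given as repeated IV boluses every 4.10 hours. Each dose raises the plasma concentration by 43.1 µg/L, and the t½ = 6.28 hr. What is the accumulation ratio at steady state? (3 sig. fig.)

2.75

k = ln 2 / 6.28 = 0.1104 hr⁻¹
Fraction remaining after one interval: e^(−kτ) = e^(−0.1104 × 4.10) = 0.6360
R = 1 / (1 − 0.6360) = 1 / 0.3640 ≈ 2.75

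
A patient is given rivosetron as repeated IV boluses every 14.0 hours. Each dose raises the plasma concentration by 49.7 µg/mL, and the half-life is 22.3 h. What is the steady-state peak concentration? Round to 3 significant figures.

141 µg/mL

k = ln 2 / 22.3 = 0.03108 h⁻¹
Fraction remaining after one interval: e^(−kτ) = e^(−0.03108 × 14.0) = 0.6472
R = 1 / (1 − 0.6472) = 2.834
Css,max = 49.7 × 2.834 ≈ 141 µg/mL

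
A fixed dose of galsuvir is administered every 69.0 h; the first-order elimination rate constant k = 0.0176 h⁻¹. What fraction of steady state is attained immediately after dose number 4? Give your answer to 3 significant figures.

f_n = 1 − e^(−nkτ) = 1 − e^(−4 × 0.01760 × 69.0) = 1 − e^(−4.858) = 1 − 0.007769 ≈ 0.992

0.992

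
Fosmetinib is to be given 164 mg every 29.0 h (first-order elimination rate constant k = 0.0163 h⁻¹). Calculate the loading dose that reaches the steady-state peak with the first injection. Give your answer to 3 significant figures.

435 mg

Accumulation ratio R = 1 / (1 − e^(−kτ)) = 1 / (1 − e^(−0.01630×29.0)) = 1 / (1 − 0.6233) = 2.655
Loading dose = maintenance dose × R = 164 × 2.655 ≈ 435 mg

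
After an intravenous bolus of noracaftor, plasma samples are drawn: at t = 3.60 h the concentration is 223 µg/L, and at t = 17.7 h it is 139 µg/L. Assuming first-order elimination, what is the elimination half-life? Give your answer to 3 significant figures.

20.7 hours

k = ln(C₁/C₂) / (t₂ − t₁) = ln(223/139) / (17.7 − 3.60)
  = 0.4727 / 14.10 = 0.03352 h⁻¹
t½ = ln 2 / k = ln 2 / 0.03352 ≈ 20.7 hours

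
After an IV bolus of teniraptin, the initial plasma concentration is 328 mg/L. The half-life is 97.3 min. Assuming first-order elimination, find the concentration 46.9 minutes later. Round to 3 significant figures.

k = ln 2 / 97.3 = 0.007124 min⁻¹
C(t) = C₀ e^(−kt) = 328 × e^(−0.007124 × 46.9) = 328 × e^(−0.3341) = 328 × 0.7160 ≈ 235 mg/L

235 mg/L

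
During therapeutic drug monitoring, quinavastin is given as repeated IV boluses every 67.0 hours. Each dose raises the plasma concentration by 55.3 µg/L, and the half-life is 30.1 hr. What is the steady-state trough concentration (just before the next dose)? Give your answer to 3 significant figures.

15.0 µg/L

k = ln 2 / 30.1 = 0.02303 hr⁻¹
Fraction remaining after one interval: e^(−kτ) = e^(−0.02303 × 67.0) = 0.2138
R = 1 / (1 − 0.2138) = 1.272
Css,max = 55.3 × 1.272 = 70.34 µg/L
Css,min = Css,max × e^(−kτ) = 70.34 × 0.2138 ≈ 15.0 µg/L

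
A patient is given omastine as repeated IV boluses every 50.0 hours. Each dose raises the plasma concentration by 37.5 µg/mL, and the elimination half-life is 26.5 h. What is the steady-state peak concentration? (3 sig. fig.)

51.4 µg/mL

k = ln 2 / 26.5 = 0.02616 h⁻¹
Fraction remaining after one interval: e^(−kτ) = e^(−0.02616 × 50.0) = 0.2704
R = 1 / (1 − 0.2704) = 1.371
Css,max = 37.5 × 1.371 ≈ 51.4 µg/mL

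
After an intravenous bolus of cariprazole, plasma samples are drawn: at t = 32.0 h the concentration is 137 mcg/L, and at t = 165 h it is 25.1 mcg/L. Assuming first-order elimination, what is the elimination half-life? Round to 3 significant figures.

k = ln(C₁/C₂) / (t₂ − t₁) = ln(137/25.1) / (165 − 32.0)
  = 1.697 / 133.0 = 0.01276 h⁻¹
t½ = ln 2 / k = ln 2 / 0.01276 ≈ 54.3 hours

54.3 hours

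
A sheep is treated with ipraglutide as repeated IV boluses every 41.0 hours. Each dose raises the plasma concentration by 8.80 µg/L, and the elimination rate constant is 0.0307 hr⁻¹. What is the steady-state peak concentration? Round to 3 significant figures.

12.3 µg/L

Fraction remaining after one interval: e^(−kτ) = e^(−0.03070 × 41.0) = 0.2840
R = 1 / (1 − 0.2840) = 1.397
Css,max = 8.80 × 1.397 ≈ 12.3 µg/L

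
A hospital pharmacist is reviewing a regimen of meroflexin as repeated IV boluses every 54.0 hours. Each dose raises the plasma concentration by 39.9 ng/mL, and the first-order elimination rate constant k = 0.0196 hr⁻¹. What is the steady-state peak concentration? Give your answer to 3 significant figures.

61.1 ng/mL

Fraction remaining after one interval: e^(−kτ) = e^(−0.01960 × 54.0) = 0.3470
R = 1 / (1 − 0.3470) = 1.531
Css,max = 39.9 × 1.531 ≈ 61.1 ng/mL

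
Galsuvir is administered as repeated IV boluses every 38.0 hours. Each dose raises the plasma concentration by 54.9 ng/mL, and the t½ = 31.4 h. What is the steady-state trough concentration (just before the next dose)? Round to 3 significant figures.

41.8 ng/mL

k = ln 2 / 31.4 = 0.02207 h⁻¹
Fraction remaining after one interval: e^(−kτ) = e^(−0.02207 × 38.0) = 0.4322
R = 1 / (1 − 0.4322) = 1.761
Css,max = 54.9 × 1.761 = 96.69 ng/mL
Css,min = Css,max × e^(−kτ) = 96.69 × 0.4322 ≈ 41.8 ng/mL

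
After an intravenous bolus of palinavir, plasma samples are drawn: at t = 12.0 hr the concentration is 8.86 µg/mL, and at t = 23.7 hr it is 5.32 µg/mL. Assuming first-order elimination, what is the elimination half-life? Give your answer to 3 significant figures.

k = ln(C₁/C₂) / (t₂ − t₁) = ln(8.86/5.32) / (23.7 − 12.0)
  = 0.5101 / 11.70 = 0.04360 hr⁻¹
t½ = ln 2 / k = ln 2 / 0.04360 ≈ 15.9 hours

15.9 hours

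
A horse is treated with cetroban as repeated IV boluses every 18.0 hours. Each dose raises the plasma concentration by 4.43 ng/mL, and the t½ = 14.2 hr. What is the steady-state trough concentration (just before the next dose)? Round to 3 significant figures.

3.15 ng/mL

k = ln 2 / 14.2 = 0.04881 hr⁻¹
Fraction remaining after one interval: e^(−kτ) = e^(−0.04881 × 18.0) = 0.4153
R = 1 / (1 − 0.4153) = 1.710
Css,max = 4.43 × 1.710 = 7.577 ng/mL
Css,min = Css,max × e^(−kτ) = 7.577 × 0.4153 ≈ 3.15 ng/mL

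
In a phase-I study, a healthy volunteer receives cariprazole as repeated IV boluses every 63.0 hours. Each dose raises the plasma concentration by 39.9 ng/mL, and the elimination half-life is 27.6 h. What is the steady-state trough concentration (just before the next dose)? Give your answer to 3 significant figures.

10.3 ng/mL

k = ln 2 / 27.6 = 0.02511 h⁻¹
Fraction remaining after one interval: e^(−kτ) = e^(−0.02511 × 63.0) = 0.2055
R = 1 / (1 − 0.2055) = 1.259
Css,max = 39.9 × 1.259 = 50.22 ng/mL
Css,min = Css,max × e^(−kτ) = 50.22 × 0.2055 ≈ 10.3 ng/mL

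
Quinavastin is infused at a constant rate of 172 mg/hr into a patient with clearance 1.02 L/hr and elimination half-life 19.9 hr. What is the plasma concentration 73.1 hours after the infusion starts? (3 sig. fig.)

155 µg/mL

Css = rate / CL = 172 / 1.02 = 168.6 µg/mL
k = ln 2 / 19.9 = 0.03483 hr⁻¹
C(t) = Css (1 − e^(−kt)) = 168.6 × (1 − e^(−2.546)) = 168.6 × 0.9216 ≈ 155 µg/mL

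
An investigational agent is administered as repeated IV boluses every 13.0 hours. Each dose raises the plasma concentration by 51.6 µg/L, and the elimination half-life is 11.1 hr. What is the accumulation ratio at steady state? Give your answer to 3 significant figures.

1.80

k = ln 2 / 11.1 = 0.06245 hr⁻¹
Fraction remaining after one interval: e^(−kτ) = e^(−0.06245 × 13.0) = 0.4441
R = 1 / (1 − 0.4441) = 1 / 0.5559 ≈ 1.80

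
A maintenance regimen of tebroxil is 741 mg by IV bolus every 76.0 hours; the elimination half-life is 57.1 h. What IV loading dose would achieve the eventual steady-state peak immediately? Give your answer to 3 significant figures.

1230 mg

k = ln 2 / 57.1 = 0.01214 h⁻¹
Accumulation ratio R = 1 / (1 − e^(−kτ)) = 1 / (1 − e^(−0.01214×76.0)) = 1 / (1 − 0.3975) = 1.660
Loading dose = maintenance dose × R = 741 × 1.660 ≈ 1230 mg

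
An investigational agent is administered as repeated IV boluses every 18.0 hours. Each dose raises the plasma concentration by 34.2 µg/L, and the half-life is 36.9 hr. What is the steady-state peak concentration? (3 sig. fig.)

119 µg/L

k = ln 2 / 36.9 = 0.01878 hr⁻¹
Fraction remaining after one interval: e^(−kτ) = e^(−0.01878 × 18.0) = 0.7131
R = 1 / (1 − 0.7131) = 3.486
Css,max = 34.2 × 3.486 ≈ 119 µg/L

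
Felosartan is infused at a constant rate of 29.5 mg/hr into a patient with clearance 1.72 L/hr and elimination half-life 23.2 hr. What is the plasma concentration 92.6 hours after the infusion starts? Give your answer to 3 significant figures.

16.1 µg/mL

Css = rate / CL = 29.5 / 1.72 = 17.15 µg/mL
k = ln 2 / 23.2 = 0.02988 hr⁻¹
C(t) = Css (1 − e^(−kt)) = 17.15 × (1 − e^(−2.767)) = 17.15 × 0.9371 ≈ 16.1 µg/mL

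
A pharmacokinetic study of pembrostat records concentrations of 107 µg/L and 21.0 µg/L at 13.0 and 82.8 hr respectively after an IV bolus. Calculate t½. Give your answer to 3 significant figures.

29.7 hours

k = ln(C₁/C₂) / (t₂ − t₁) = ln(107/21.0) / (82.8 − 13.0)
  = 1.628 / 69.80 = 0.02333 hr⁻¹
t½ = ln 2 / k = ln 2 / 0.02333 ≈ 29.7 hours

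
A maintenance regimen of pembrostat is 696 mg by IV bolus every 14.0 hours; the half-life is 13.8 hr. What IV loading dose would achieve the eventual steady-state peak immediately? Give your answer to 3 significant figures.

1380 mg

k = ln 2 / 13.8 = 0.05023 hr⁻¹
Accumulation ratio R = 1 / (1 − e^(−kτ)) = 1 / (1 − e^(−0.05023×14.0)) = 1 / (1 − 0.4950) = 1.980
Loading dose = maintenance dose × R = 696 × 1.980 ≈ 1380 mg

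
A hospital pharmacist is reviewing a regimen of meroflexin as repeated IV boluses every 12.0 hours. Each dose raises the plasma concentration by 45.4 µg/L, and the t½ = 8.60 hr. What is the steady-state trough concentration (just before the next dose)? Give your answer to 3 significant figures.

k = ln 2 / 8.60 = 0.08060 hr⁻¹
Fraction remaining after one interval: e^(−kτ) = e^(−0.08060 × 12.0) = 0.3802
R = 1 / (1 − 0.3802) = 1.613
Css,max = 45.4 × 1.613 = 73.24 µg/L
Css,min = Css,max × e^(−kτ) = 73.24 × 0.3802 ≈ 27.8 µg/L

27.8 µg/L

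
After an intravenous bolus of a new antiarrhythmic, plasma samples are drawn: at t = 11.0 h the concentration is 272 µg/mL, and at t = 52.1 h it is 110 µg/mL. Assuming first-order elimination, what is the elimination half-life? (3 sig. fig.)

31.5 hours

k = ln(C₁/C₂) / (t₂ − t₁) = ln(272/110) / (52.1 − 11.0)
  = 0.9053 / 41.10 = 0.02203 h⁻¹
t½ = ln 2 / k = ln 2 / 0.02203 ≈ 31.5 hours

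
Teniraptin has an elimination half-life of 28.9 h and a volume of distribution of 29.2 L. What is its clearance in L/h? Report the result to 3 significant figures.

0.700 L/h

k = ln 2 / t½ = ln 2 / 28.9 = 0.02398 h⁻¹
CL = k · V = 0.02398 × 29.2 ≈ 0.700 L/h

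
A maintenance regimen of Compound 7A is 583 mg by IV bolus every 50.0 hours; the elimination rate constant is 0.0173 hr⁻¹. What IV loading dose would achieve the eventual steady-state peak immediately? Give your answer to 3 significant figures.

1010 mg

Accumulation ratio R = 1 / (1 − e^(−kτ)) = 1 / (1 − e^(−0.01730×50.0)) = 1 / (1 − 0.4211) = 1.727
Loading dose = maintenance dose × R = 583 × 1.727 ≈ 1010 mg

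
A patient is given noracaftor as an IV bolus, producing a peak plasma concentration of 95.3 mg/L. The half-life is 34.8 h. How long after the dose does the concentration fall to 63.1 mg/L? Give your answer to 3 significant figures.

k = ln 2 / 34.8 = 0.01992 h⁻¹
C(t) = C₀ e^(−kt)  ⇒  t = ln(C₀/C) / k
t = ln(95.3/63.1) / 0.01992 = 0.4123 / 0.01992 ≈ 20.7 hours

20.7 hours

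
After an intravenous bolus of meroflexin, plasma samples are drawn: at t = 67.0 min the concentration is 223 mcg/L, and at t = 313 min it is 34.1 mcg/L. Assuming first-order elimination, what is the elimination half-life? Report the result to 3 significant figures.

90.8 minutes

k = ln(C₁/C₂) / (t₂ − t₁) = ln(223/34.1) / (313 − 67.0)
  = 1.878 / 246.0 = 0.007634 min⁻¹
t½ = ln 2 / k = ln 2 / 0.007634 ≈ 90.8 minutes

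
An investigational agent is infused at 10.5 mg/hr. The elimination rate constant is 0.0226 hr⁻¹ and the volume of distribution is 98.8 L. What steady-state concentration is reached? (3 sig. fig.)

CL = k · V = 0.0226 × 98.8 = 2.233 L/hr
Css = rate / CL = 10.5 / 2.233 ≈ 4.70 mg/L

4.70 mg/L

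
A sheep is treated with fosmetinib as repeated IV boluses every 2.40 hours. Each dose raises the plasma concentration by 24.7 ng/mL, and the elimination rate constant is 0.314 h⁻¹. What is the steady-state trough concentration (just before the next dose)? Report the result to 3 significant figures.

22.0 ng/mL

Fraction remaining after one interval: e^(−kτ) = e^(−0.3140 × 2.40) = 0.4707
R = 1 / (1 − 0.4707) = 1.889
Css,max = 24.7 × 1.889 = 46.66 ng/mL
Css,min = Css,max × e^(−kτ) = 46.66 × 0.4707 ≈ 22.0 ng/mL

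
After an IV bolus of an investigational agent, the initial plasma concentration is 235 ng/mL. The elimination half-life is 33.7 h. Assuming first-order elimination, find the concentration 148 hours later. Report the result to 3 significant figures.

11.2 ng/mL

k = ln 2 / 33.7 = 0.02057 h⁻¹
C(t) = C₀ e^(−kt) = 235 × e^(−0.02057 × 148) = 235 × e^(−3.044) = 235 × 0.04764 ≈ 11.2 ng/mL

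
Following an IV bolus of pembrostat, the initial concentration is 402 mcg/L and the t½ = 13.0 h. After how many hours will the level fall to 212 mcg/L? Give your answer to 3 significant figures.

12.0 hours

k = ln 2 / 13.0 = 0.05332 h⁻¹
C(t) = C₀ e^(−kt)  ⇒  t = ln(C₀/C) / k
t = ln(402/212) / 0.05332 = 0.6399 / 0.05332 ≈ 12.0 hours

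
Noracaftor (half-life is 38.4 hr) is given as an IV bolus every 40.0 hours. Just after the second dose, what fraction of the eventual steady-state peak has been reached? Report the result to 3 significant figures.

0.764

k = ln 2 / 38.4 = 0.01805 hr⁻¹
f_n = 1 − e^(−nkτ) = 1 − e^(−2 × 0.01805 × 40.0) = 1 − e^(−1.444) = 1 − 0.2360 ≈ 0.764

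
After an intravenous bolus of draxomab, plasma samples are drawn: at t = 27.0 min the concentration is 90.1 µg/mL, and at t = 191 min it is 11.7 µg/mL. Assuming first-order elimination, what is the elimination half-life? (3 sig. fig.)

55.7 minutes

k = ln(C₁/C₂) / (t₂ − t₁) = ln(90.1/11.7) / (191 − 27.0)
  = 2.041 / 164.0 = 0.01245 min⁻¹
t½ = ln 2 / k = ln 2 / 0.01245 ≈ 55.7 minutes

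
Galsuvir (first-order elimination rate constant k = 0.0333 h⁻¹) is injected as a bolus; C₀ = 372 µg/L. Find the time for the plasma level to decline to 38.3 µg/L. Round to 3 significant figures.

C(t) = C₀ e^(−kt)  ⇒  t = ln(C₀/C) / k
t = ln(372/38.3) / 0.03330 = 2.273 / 0.03330 ≈ 68.3 hours

68.3 hours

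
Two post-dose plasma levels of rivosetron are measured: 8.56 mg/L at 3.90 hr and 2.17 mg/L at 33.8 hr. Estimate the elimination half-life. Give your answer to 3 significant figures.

15.1 hours

k = ln(C₁/C₂) / (t₂ − t₁) = ln(8.56/2.17) / (33.8 − 3.90)
  = 1.372 / 29.90 = 0.04590 hr⁻¹
t½ = ln 2 / k = ln 2 / 0.04590 ≈ 15.1 hours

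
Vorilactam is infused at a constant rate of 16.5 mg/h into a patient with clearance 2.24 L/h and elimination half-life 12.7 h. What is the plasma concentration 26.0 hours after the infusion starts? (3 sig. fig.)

5.58 mg/L

Css = rate / CL = 16.5 / 2.24 = 7.366 mg/L
k = ln 2 / 12.7 = 0.05458 h⁻¹
C(t) = Css (1 − e^(−kt)) = 7.366 × (1 − e^(−1.419)) = 7.366 × 0.7581 ≈ 5.58 mg/L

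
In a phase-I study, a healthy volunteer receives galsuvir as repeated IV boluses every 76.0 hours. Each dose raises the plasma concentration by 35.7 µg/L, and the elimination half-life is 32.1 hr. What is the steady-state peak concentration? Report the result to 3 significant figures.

44.3 µg/L

k = ln 2 / 32.1 = 0.02159 hr⁻¹
Fraction remaining after one interval: e^(−kτ) = e^(−0.02159 × 76.0) = 0.1938
R = 1 / (1 − 0.1938) = 1.240
Css,max = 35.7 × 1.240 ≈ 44.3 µg/L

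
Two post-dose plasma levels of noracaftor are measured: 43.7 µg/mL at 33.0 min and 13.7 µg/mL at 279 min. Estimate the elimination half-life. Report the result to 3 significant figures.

147 minutes

k = ln(C₁/C₂) / (t₂ − t₁) = ln(43.7/13.7) / (279 − 33.0)
  = 1.160 / 246.0 = 0.004715 min⁻¹
t½ = ln 2 / k = ln 2 / 0.004715 ≈ 147 minutes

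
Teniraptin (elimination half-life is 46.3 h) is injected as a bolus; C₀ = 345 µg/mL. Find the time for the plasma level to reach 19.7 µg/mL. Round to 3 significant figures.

191 hours

k = ln 2 / 46.3 = 0.01497 h⁻¹
C(t) = C₀ e^(−kt)  ⇒  t = ln(C₀/C) / k
t = ln(345/19.7) / 0.01497 = 2.863 / 0.01497 ≈ 191 hours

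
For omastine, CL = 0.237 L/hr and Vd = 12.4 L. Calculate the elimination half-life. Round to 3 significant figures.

36.3 hours

k = CL / V = 0.237 / 12.4 = 0.01911 hr⁻¹
t½ = ln 2 / k = ln 2 / 0.01911 ≈ 36.3 hours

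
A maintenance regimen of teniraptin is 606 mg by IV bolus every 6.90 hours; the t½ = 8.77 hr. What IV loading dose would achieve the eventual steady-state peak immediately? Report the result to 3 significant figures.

1440 mg

k = ln 2 / 8.77 = 0.07904 hr⁻¹
Accumulation ratio R = 1 / (1 − e^(−kτ)) = 1 / (1 − e^(−0.07904×6.90)) = 1 / (1 − 0.5796) = 2.379
Loading dose = maintenance dose × R = 606 × 2.379 ≈ 1440 mg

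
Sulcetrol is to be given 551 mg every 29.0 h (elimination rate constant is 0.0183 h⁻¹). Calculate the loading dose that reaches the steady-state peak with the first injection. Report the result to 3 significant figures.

1340 mg

Accumulation ratio R = 1 / (1 − e^(−kτ)) = 1 / (1 − e^(−0.01830×29.0)) = 1 / (1 − 0.5882) = 2.428
Loading dose = maintenance dose × R = 551 × 2.428 ≈ 1340 mg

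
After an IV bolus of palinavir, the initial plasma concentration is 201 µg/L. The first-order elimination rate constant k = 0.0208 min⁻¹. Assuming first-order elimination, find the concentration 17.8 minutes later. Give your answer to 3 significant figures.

139 µg/L

C(t) = C₀ e^(−kt) = 201 × e^(−0.02080 × 17.8) = 201 × e^(−0.3702) = 201 × 0.6906 ≈ 139 µg/L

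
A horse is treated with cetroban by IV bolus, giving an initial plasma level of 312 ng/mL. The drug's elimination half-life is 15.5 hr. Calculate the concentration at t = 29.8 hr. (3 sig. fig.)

k = ln 2 / 15.5 = 0.04472 hr⁻¹
C(t) = C₀ e^(−kt) = 312 × e^(−0.04472 × 29.8) = 312 × e^(−1.333) = 312 × 0.2638 ≈ 82.3 ng/mL

82.3 ng/mL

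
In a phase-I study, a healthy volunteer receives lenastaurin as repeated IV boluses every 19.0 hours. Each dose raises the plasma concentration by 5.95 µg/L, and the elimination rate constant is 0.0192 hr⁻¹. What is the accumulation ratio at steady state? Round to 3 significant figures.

Fraction remaining after one interval: e^(−kτ) = e^(−0.01920 × 19.0) = 0.6943
R = 1 / (1 − 0.6943) = 1 / 0.3057 ≈ 3.27

3.27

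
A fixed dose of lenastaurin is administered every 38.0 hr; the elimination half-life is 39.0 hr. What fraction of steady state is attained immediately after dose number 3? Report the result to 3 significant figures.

0.868

k = ln 2 / 39.0 = 0.01777 hr⁻¹
f_n = 1 − e^(−nkτ) = 1 − e^(−3 × 0.01777 × 38.0) = 1 − e^(−2.026) = 1 − 0.1318 ≈ 0.868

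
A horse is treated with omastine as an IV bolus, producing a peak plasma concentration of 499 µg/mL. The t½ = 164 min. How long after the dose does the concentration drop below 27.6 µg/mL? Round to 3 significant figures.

685 minutes

k = ln 2 / 164 = 0.004227 min⁻¹
C(t) = C₀ e^(−kt)  ⇒  t = ln(C₀/C) / k
t = ln(499/27.6) / 0.004227 = 2.895 / 0.004227 ≈ 685 minutes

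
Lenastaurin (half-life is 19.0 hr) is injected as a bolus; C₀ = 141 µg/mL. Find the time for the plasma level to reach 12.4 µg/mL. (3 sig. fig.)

k = ln 2 / 19.0 = 0.03648 hr⁻¹
C(t) = C₀ e^(−kt)  ⇒  t = ln(C₀/C) / k
t = ln(141/12.4) / 0.03648 = 2.431 / 0.03648 ≈ 66.6 hours

66.6 hours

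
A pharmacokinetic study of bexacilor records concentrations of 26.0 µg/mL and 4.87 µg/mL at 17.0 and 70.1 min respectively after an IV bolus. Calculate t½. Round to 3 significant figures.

k = ln(C₁/C₂) / (t₂ − t₁) = ln(26.0/4.87) / (70.1 − 17.0)
  = 1.675 / 53.10 = 0.03154 min⁻¹
t½ = ln 2 / k = ln 2 / 0.03154 ≈ 22.0 minutes

22.0 minutes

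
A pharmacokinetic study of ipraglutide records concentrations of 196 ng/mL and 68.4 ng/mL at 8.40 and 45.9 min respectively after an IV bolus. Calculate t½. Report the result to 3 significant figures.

24.7 minutes

k = ln(C₁/C₂) / (t₂ − t₁) = ln(196/68.4) / (45.9 − 8.40)
  = 1.053 / 37.50 = 0.02807 min⁻¹
t½ = ln 2 / k = ln 2 / 0.02807 ≈ 24.7 minutes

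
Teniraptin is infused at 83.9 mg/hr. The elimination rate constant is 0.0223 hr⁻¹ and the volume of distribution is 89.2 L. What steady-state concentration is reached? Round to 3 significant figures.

42.2 mg/L

CL = k · V = 0.0223 × 89.2 = 1.989 L/hr
Css = rate / CL = 83.9 / 1.989 ≈ 42.2 mg/L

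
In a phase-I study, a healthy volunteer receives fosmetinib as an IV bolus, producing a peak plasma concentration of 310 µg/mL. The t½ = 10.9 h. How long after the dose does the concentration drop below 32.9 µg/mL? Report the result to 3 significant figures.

k = ln 2 / 10.9 = 0.06359 h⁻¹
C(t) = C₀ e^(−kt)  ⇒  t = ln(C₀/C) / k
t = ln(310/32.9) / 0.06359 = 2.243 / 0.06359 ≈ 35.3 hours

35.3 hours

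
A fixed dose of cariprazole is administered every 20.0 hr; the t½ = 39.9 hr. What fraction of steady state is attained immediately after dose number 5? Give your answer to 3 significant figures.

0.824

k = ln 2 / 39.9 = 0.01737 hr⁻¹
f_n = 1 − e^(−nkτ) = 1 − e^(−5 × 0.01737 × 20.0) = 1 − e^(−1.737) = 1 − 0.1760 ≈ 0.824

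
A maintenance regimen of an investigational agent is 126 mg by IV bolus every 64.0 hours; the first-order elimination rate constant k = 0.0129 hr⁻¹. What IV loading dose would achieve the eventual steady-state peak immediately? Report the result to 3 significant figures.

Accumulation ratio R = 1 / (1 − e^(−kτ)) = 1 / (1 − e^(−0.01290×64.0)) = 1 / (1 − 0.4380) = 1.779
Loading dose = maintenance dose × R = 126 × 1.779 ≈ 224 mg

224 mg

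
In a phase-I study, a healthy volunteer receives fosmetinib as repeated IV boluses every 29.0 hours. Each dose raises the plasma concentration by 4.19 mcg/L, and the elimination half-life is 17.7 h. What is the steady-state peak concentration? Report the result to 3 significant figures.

k = ln 2 / 17.7 = 0.03916 h⁻¹
Fraction remaining after one interval: e^(−kτ) = e^(−0.03916 × 29.0) = 0.3212
R = 1 / (1 − 0.3212) = 1.473
Css,max = 4.19 × 1.473 ≈ 6.17 mcg/L

6.17 mcg/L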